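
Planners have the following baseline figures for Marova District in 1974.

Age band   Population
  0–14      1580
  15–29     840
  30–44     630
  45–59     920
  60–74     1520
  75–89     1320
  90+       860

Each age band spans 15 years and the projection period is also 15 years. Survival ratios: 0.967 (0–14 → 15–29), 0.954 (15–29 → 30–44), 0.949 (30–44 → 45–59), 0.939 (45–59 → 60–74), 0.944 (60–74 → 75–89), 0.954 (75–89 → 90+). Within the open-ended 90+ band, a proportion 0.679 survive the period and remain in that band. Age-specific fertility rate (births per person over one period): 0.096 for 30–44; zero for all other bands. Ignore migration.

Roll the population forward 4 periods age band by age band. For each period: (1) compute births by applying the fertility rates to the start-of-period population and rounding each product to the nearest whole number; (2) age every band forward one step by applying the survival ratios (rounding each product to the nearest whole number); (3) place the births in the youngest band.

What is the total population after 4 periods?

— Period 1 —
Births: 630 × 0.096 = 60
15–29: 1580 × 0.967 = 1528
30–44: 840 × 0.954 = 801
45–59: 630 × 0.949 = 598
60–74: 920 × 0.939 = 864
75–89: 1520 × 0.944 = 1435
90+: 1320 × 0.954 + 860 × 0.679 = 1259 + 584 = 1843
Giving 60 / 1528 / 801 / 598 / 864 / 1435 / 1843.
— Period 2 —
Births: 801 × 0.096 = 77
15–29: 60 × 0.967 = 58
30–44: 1528 × 0.954 = 1458
45–59: 801 × 0.949 = 760
60–74: 598 × 0.939 = 562
75–89: 864 × 0.944 = 816
90+: 1435 × 0.954 + 1843 × 0.679 = 1369 + 1251 = 2620
Giving 77 / 58 / 1458 / 760 / 562 / 816 / 2620.
— Period 3 —
Births: 1458 × 0.096 = 140
15–29: 77 × 0.967 = 74
30–44: 58 × 0.954 = 55
45–59: 1458 × 0.949 = 1384
60–74: 760 × 0.939 = 714
75–89: 562 × 0.944 = 531
90+: 816 × 0.954 + 2620 × 0.679 = 778 + 1779 = 2557
Giving 140 / 74 / 55 / 1384 / 714 / 531 / 2557.
— Period 4 —
Births: 55 × 0.096 = 5
15–29: 140 × 0.967 = 135
30–44: 74 × 0.954 = 71
45–59: 55 × 0.949 = 52
60–74: 1384 × 0.939 = 1300
75–89: 714 × 0.944 = 674
90+: 531 × 0.954 + 2557 × 0.679 = 507 + 1736 = 2243
Giving 5 / 135 / 71 / 52 / 1300 / 674 / 2243.
Total after period 4: 5 + 135 + 71 + 52 + 1300 + 674 + 2243 = 4480

4480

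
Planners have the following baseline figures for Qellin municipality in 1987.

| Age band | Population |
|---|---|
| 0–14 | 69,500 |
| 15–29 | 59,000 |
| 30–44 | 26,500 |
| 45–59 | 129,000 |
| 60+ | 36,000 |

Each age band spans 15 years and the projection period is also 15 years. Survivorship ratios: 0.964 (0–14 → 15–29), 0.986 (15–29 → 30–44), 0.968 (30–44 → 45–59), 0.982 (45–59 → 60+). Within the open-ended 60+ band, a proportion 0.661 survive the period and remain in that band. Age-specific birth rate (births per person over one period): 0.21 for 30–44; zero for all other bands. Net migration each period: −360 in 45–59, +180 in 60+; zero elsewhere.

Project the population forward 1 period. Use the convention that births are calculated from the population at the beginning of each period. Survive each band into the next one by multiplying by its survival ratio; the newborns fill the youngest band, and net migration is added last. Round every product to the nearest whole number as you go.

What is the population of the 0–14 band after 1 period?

5565

Period 1.
Births: 26500 * 0.21 = 5565
15–29: 69500 * 0.964 = 66998
30–44: 59000 * 0.986 = 58174
45–59: 26500 * 0.968 = 25652
60+: 129000 * 0.982 + 36000 * 0.661 = 126678 + 23796 = 150474
Net migration: 45–59 − 360 → 25292; 60+ + 180 → 150654
→ [5565, 66998, 58174, 25292, 150654]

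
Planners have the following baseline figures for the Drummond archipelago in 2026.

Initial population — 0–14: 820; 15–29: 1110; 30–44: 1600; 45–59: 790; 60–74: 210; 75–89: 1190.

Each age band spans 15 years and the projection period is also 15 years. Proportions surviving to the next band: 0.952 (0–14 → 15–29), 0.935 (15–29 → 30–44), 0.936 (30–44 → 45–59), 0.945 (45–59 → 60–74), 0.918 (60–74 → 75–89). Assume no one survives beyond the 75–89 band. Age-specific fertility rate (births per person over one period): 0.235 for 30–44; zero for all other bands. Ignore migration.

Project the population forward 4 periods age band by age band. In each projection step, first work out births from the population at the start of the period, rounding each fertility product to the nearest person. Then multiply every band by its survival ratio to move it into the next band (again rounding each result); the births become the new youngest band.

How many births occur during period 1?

— Period 1 —
Births: 1600 × 0.235 = 376
15–29: 820 × 0.952 = 781
30–44: 1110 × 0.935 = 1038
45–59: 1600 × 0.936 = 1498
60–74: 790 × 0.945 = 747
75–89: 210 × 0.918 = 193
Giving 376 / 781 / 1038 / 1498 / 747 / 193.

376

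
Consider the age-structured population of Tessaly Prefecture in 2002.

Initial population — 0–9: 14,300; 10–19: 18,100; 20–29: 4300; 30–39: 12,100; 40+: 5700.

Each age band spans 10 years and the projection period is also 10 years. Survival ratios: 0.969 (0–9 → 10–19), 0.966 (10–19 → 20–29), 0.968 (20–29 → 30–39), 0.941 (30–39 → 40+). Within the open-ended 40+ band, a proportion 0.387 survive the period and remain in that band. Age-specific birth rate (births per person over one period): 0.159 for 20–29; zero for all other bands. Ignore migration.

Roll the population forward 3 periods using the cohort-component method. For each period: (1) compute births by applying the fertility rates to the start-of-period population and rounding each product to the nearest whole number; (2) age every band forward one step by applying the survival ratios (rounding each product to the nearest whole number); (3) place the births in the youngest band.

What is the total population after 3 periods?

Call the groups 1 to 5, youngest first.
Period 1.
Births: 4300 × 0.159 = 684
Group 2: 14300 × 0.969 = 13857
Group 3: 18100 × 0.966 = 17485
Group 4: 4300 × 0.968 = 4162
Group 5: 12100 × 0.941 + 5700 × 0.387 = 11386 + 2206 = 13592
Giving 684 / 13857 / 17485 / 4162 / 13592.
Period 2.
Births: 17485 × 0.159 = 2780
Group 2: 684 × 0.969 = 663
Group 3: 13857 × 0.966 = 13386
Group 4: 17485 × 0.968 = 16925
Group 5: 4162 × 0.941 + 13592 × 0.387 = 3916 + 5260 = 9176
Giving 2780 / 663 / 13386 / 16925 / 9176.
Period 3.
Births: 13386 × 0.159 = 2128
Group 2: 2780 × 0.969 = 2694
Group 3: 663 × 0.966 = 640
Group 4: 13386 × 0.968 = 12958
Group 5: 16925 × 0.941 + 9176 × 0.387 = 15926 + 3551 = 19477
Giving 2128 / 2694 / 640 / 12958 / 19477.
Total after period 3: 2128 + 2694 + 640 + 12958 + 19477 = 37897

37897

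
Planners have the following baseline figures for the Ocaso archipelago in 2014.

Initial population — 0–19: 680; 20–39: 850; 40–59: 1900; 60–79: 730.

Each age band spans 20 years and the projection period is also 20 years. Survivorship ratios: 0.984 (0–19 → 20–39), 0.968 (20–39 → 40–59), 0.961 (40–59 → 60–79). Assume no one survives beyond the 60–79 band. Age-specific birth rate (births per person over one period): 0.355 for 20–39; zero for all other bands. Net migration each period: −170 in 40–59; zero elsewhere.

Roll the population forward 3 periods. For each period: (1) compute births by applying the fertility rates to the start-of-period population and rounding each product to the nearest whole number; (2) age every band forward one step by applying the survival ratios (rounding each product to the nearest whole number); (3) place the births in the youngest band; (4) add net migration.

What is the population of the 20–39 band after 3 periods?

233

Call the bands 1 to 4, youngest first.
Period 1.
Births: 850 × 0.355 = 302
Band 2: 680 × 0.984 = 669
Band 3: 850 × 0.968 = 823
Band 4: 1900 × 0.961 = 1826
Net migration: Band 3 − 170 → 653
End of period: [302, 669, 653, 1826]
Period 2.
Births: 669 × 0.355 = 237
Band 2: 302 × 0.984 = 297
Band 3: 669 × 0.968 = 648
Band 4: 653 × 0.961 = 628
Net migration: Band 3 − 170 → 478
End of period: [237, 297, 478, 628]
Period 3.
Births: 297 × 0.355 = 105
Band 2: 237 × 0.984 = 233
Band 3: 297 × 0.968 = 287
Band 4: 478 × 0.961 = 459
Net migration: Band 3 − 170 → 117
End of period: [105, 233, 117, 459]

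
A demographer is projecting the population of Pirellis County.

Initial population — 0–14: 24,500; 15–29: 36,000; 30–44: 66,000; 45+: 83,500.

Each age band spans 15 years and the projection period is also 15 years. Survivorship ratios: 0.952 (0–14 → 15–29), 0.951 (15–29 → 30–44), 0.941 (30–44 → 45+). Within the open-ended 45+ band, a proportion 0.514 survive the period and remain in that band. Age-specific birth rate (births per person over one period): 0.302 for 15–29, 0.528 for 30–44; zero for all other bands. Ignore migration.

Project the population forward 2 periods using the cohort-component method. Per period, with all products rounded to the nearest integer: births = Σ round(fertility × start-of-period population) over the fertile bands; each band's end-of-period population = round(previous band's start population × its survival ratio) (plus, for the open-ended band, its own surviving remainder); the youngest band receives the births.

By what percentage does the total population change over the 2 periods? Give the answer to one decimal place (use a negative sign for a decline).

-15.7

Let band 1 be 0–14 through band 4 = 45+.
After projecting period 1:
Births: 36000 * 0.302 = 10872  |  66000 * 0.528 = 34848 → 45720
Band 2: 24500 * 0.952 = 23324
Band 3: 36000 * 0.951 = 34236
Band 4: 66000 * 0.941 + 83500 * 0.514 = 62106 + 42919 = 105025
Giving 45720 / 23324 / 34236 / 105025.
After projecting period 2:
Births: 23324 * 0.302 = 7044  |  34236 * 0.528 = 18077 → 25121
Band 2: 45720 * 0.952 = 43525
Band 3: 23324 * 0.951 = 22181
Band 4: 34236 * 0.941 + 105025 * 0.514 = 32216 + 53983 = 86199
Giving 25121 / 43525 / 22181 / 86199.
Total: 210000 → 177026; change = -32974; percentage change = -15.7%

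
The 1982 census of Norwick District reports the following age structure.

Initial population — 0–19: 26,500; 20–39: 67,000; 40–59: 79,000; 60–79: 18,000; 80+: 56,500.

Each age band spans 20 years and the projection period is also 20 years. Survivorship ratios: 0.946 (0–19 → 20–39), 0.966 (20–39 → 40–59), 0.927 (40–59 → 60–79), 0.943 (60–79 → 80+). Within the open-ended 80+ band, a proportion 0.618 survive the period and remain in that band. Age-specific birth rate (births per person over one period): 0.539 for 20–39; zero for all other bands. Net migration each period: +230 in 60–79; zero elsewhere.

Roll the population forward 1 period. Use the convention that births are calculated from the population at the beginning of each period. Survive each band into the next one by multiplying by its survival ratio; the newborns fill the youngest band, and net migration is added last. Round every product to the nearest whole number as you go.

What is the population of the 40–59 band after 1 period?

64722

(Groups numbered youngest = 1 to oldest = 5.)
After projecting period 1:
Births: 67000 * 0.539 = 36113
Group 2: 26500 * 0.946 = 25069
Group 3: 67000 * 0.966 = 64722
Group 4: 79000 * 0.927 = 73233
Group 5: 18000 * 0.943 + 56500 * 0.618 = 16974 + 34917 = 51891
Net migration: Group 4 + 230 → 73463
End of period: [36113, 25069, 64722, 73463, 51891]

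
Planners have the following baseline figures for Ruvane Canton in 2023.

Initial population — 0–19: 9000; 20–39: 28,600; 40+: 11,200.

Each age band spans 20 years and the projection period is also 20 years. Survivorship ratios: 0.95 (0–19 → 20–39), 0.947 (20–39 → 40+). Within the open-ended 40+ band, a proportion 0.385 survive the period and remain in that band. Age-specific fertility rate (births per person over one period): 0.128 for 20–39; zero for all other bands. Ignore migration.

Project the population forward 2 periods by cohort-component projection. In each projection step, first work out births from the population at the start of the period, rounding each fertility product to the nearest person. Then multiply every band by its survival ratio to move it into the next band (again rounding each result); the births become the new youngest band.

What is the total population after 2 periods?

(Bands numbered youngest = 1 to oldest = 3.)
[period 1]
Births: 28600 * 0.128 = 3661
Band 2: 9000 * 0.95 = 8550
Band 3: 28600 * 0.947 + 11200 * 0.385 = 27084 + 4312 = 31396
End of period: [3661, 8550, 31396]
[period 2]
Births: 8550 * 0.128 = 1094
Band 2: 3661 * 0.95 = 3478
Band 3: 8550 * 0.947 + 31396 * 0.385 = 8097 + 12087 = 20184
End of period: [1094, 3478, 20184]
Total after period 2: 1094 + 3478 + 20184 = 24756

24756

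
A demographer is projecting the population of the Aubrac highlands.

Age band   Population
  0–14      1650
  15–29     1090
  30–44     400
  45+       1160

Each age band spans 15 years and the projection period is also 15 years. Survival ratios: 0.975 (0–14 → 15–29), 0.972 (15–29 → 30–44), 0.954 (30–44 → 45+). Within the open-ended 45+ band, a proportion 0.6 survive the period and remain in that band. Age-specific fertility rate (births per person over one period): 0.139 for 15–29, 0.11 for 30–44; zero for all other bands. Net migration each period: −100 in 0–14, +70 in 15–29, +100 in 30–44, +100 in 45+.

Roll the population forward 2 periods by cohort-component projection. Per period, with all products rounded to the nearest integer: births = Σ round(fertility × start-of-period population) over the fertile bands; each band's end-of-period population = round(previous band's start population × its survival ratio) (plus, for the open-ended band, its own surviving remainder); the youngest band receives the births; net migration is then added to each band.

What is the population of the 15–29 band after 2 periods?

164

Numbering the groups 1..4 from youngest to oldest:
After projecting period 1:
Births: 1090 * 0.139 = 152 ; 400 * 0.11 = 44 — total 196
Group 2: 1650 * 0.975 = 1609
Group 3: 1090 * 0.972 = 1059
Group 4: 400 * 0.954 + 1160 * 0.6 = 382 + 696 = 1078
Net migration: Group 1 − 100 → 96; Group 2 + 70 → 1679; Group 3 + 100 → 1159; Group 4 + 100 → 1178
End of period: [96, 1679, 1159, 1178]
After projecting period 2:
Births: 1679 * 0.139 = 233 ; 1159 * 0.11 = 127 — total 360
Group 2: 96 * 0.975 = 94
Group 3: 1679 * 0.972 = 1632
Group 4: 1159 * 0.954 + 1178 * 0.6 = 1106 + 707 = 1813
Net migration: Group 1 − 100 → 260; Group 2 + 70 → 164; Group 3 + 100 → 1732; Group 4 + 100 → 1913
End of period: [260, 164, 1732, 1913]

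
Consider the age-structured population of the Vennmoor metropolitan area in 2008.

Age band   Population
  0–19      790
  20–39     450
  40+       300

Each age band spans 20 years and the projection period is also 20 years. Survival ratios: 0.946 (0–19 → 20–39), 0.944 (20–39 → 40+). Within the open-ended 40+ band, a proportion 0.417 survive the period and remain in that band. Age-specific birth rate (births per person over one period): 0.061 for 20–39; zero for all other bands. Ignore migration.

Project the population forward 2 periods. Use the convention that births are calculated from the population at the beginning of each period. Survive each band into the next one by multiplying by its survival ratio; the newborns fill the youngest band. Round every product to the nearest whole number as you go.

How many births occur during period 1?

— Period 1 —
Births: 450 × 0.061 = 27
20–39: 790 × 0.946 = 747
40+: 450 × 0.944 + 300 × 0.417 = 425 + 125 = 550
End of period: [27, 747, 550]

27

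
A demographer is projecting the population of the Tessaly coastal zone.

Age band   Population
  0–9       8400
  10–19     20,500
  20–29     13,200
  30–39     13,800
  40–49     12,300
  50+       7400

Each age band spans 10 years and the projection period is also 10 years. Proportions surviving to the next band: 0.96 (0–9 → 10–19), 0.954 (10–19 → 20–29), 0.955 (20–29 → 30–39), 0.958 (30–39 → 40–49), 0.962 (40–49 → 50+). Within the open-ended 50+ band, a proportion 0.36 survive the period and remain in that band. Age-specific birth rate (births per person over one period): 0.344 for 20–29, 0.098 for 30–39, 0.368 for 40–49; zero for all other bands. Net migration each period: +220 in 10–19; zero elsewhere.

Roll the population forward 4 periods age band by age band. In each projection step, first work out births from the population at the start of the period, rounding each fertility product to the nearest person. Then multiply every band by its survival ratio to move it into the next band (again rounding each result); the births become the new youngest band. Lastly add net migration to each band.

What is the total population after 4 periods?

71754

[period 1]
Births: 13200 × 0.344 = 4541, 13800 × 0.098 = 1352, 12300 × 0.368 = 4526 → 10419
10–19: 8400 × 0.96 = 8064
20–29: 20500 × 0.954 = 19557
30–39: 13200 × 0.955 = 12606
40–49: 13800 × 0.958 = 13220
50+: 12300 × 0.962 + 7400 × 0.36 = 11833 + 2664 = 14497
Net migration: 10–19 + 220 → 8284
Population now: 0–9=10419, 10–19=8284, 20–29=19557, 30–39=12606, 40–49=13220, 50+=14497
[period 2]
Births: 19557 × 0.344 = 6728, 12606 × 0.098 = 1235, 13220 × 0.368 = 4865 → 12828
10–19: 10419 × 0.96 = 10002
20–29: 8284 × 0.954 = 7903
30–39: 19557 × 0.955 = 18677
40–49: 12606 × 0.958 = 12077
50+: 13220 × 0.962 + 14497 × 0.36 = 12718 + 5219 = 17937
Net migration: 10–19 + 220 → 10222
Population now: 0–9=12828, 10–19=10222, 20–29=7903, 30–39=18677, 40–49=12077, 50+=17937
[period 3]
Births: 7903 × 0.344 = 2719, 18677 × 0.098 = 1830, 12077 × 0.368 = 4444 → 8993
10–19: 12828 × 0.96 = 12315
20–29: 10222 × 0.954 = 9752
30–39: 7903 × 0.955 = 7547
40–49: 18677 × 0.958 = 17893
50+: 12077 × 0.962 + 17937 × 0.36 = 11618 + 6457 = 18075
Net migration: 10–19 + 220 → 12535
Population now: 0–9=8993, 10–19=12535, 20–29=9752, 30–39=7547, 40–49=17893, 50+=18075
[period 4]
Births: 9752 × 0.344 = 3355, 7547 × 0.098 = 740, 17893 × 0.368 = 6585 → 10680
10–19: 8993 × 0.96 = 8633
20–29: 12535 × 0.954 = 11958
30–39: 9752 × 0.955 = 9313
40–49: 7547 × 0.958 = 7230
50+: 17893 × 0.962 + 18075 × 0.36 = 17213 + 6507 = 23720
Net migration: 10–19 + 220 → 8853
Population now: 0–9=10680, 10–19=8853, 20–29=11958, 30–39=9313, 40–49=7230, 50+=23720
Total after period 4: 10680 + 8853 + 11958 + 9313 + 7230 + 23720 = 71754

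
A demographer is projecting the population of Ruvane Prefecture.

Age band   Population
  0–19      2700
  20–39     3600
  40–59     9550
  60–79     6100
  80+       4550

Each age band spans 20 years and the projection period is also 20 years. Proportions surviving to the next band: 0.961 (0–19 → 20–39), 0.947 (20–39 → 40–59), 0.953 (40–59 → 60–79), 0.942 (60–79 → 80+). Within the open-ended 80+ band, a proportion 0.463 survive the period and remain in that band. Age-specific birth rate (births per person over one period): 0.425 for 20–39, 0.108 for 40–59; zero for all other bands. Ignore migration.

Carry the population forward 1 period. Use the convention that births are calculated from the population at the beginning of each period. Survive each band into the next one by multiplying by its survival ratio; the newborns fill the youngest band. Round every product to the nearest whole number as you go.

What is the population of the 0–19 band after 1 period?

2561

Call the groups 1 to 5, youngest first.
Period 1.
Births: 3600 × 0.425 = 1530 ; 9550 × 0.108 = 1031 → total 2561
Group 2: 2700 × 0.961 = 2595
Group 3: 3600 × 0.947 = 3409
Group 4: 9550 × 0.953 = 9101
Group 5: 6100 × 0.942 + 4550 × 0.463 = 5746 + 2107 = 7853
End of period: [2561, 2595, 3409, 9101, 7853]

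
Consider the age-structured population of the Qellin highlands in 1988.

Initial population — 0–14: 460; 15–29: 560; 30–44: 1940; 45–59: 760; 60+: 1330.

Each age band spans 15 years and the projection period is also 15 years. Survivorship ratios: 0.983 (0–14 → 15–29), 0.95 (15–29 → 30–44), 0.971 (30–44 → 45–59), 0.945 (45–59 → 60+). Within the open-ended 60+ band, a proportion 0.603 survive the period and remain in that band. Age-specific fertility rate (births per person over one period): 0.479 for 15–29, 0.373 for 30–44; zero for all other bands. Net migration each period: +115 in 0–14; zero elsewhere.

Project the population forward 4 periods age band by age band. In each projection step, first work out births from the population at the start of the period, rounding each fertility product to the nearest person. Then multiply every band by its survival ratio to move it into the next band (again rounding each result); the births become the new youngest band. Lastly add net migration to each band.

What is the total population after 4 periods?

Period 1:
Births: 560 × 0.479 = 268  |  1940 × 0.373 = 724 ⇒ total 992
15–29: 460 × 0.983 = 452
30–44: 560 × 0.95 = 532
45–59: 1940 × 0.971 = 1884
60+: 760 × 0.945 + 1330 × 0.603 = 718 + 802 = 1520
Net migration: 0–14 + 115 → 1107
Giving 1107 / 452 / 532 / 1884 / 1520.
Period 2:
Births: 452 × 0.479 = 217  |  532 × 0.373 = 198 ⇒ total 415
15–29: 1107 × 0.983 = 1088
30–44: 452 × 0.95 = 429
45–59: 532 × 0.971 = 517
60+: 1884 × 0.945 + 1520 × 0.603 = 1780 + 917 = 2697
Net migration: 0–14 + 115 → 530
Giving 530 / 1088 / 429 / 517 / 2697.
Period 3:
Births: 1088 × 0.479 = 521  |  429 × 0.373 = 160 ⇒ total 681
15–29: 530 × 0.983 = 521
30–44: 1088 × 0.95 = 1034
45–59: 429 × 0.971 = 417
60+: 517 × 0.945 + 2697 × 0.603 = 489 + 1626 = 2115
Net migration: 0–14 + 115 → 796
Giving 796 / 521 / 1034 / 417 / 2115.
Period 4:
Births: 521 × 0.479 = 250  |  1034 × 0.373 = 386 ⇒ total 636
15–29: 796 × 0.983 = 782
30–44: 521 × 0.95 = 495
45–59: 1034 × 0.971 = 1004
60+: 417 × 0.945 + 2115 × 0.603 = 394 + 1275 = 1669
Net migration: 0–14 + 115 → 751
Giving 751 / 782 / 495 / 1004 / 1669.
Total after period 4: 751 + 782 + 495 + 1004 + 1669 = 4701

4701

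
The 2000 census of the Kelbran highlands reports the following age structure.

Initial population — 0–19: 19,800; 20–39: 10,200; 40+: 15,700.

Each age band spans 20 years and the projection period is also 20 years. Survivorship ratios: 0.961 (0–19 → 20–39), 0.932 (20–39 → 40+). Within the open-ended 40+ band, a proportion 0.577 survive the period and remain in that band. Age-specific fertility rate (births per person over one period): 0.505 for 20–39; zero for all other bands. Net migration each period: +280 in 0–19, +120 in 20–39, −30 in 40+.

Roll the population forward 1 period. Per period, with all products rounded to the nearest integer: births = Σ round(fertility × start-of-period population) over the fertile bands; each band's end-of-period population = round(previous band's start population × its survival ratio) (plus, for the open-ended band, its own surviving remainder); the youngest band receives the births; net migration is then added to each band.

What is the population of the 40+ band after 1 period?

18535

After projecting period 1:
Births: 10200 × 0.505 = 5151
20–39: 19800 × 0.961 = 19028
40+: 10200 × 0.932 + 15700 × 0.577 = 9506 + 9059 = 18565
Net migration: 0–19 + 280 → 5431; 20–39 + 120 → 19148; 40+ − 30 → 18535
Giving 5431 / 19148 / 18535.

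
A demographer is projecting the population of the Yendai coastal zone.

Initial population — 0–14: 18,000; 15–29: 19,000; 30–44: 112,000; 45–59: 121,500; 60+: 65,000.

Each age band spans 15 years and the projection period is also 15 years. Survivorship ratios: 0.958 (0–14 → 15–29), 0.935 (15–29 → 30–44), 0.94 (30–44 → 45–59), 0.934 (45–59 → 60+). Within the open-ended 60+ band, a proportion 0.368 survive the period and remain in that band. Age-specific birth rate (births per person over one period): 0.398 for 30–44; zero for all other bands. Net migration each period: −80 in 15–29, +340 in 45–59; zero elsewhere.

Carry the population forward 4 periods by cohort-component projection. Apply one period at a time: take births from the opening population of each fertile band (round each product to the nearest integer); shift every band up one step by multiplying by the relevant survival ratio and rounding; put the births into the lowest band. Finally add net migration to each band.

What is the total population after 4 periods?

(Bands numbered youngest = 1 to oldest = 5.)
[period 1]
Births: 112000 * 0.398 = 44576
Band 2: 18000 * 0.958 = 17244
Band 3: 19000 * 0.935 = 17765
Band 4: 112000 * 0.94 = 105280
Band 5: 121500 * 0.934 + 65000 * 0.368 = 113481 + 23920 = 137401
Net migration: Band 2 − 80 → 17164; Band 4 + 340 → 105620
→ [44576, 17164, 17765, 105620, 137401]
[period 2]
Births: 17765 * 0.398 = 7070
Band 2: 44576 * 0.958 = 42704
Band 3: 17164 * 0.935 = 16048
Band 4: 17765 * 0.94 = 16699
Band 5: 105620 * 0.934 + 137401 * 0.368 = 98649 + 50564 = 149213
Net migration: Band 2 − 80 → 42624; Band 4 + 340 → 17039
→ [7070, 42624, 16048, 17039, 149213]
[period 3]
Births: 16048 * 0.398 = 6387
Band 2: 7070 * 0.958 = 6773
Band 3: 42624 * 0.935 = 39853
Band 4: 16048 * 0.94 = 15085
Band 5: 17039 * 0.934 + 149213 * 0.368 = 15914 + 54910 = 70824
Net migration: Band 2 − 80 → 6693; Band 4 + 340 → 15425
→ [6387, 6693, 39853, 15425, 70824]
[period 4]
Births: 39853 * 0.398 = 15861
Band 2: 6387 * 0.958 = 6119
Band 3: 6693 * 0.935 = 6258
Band 4: 39853 * 0.94 = 37462
Band 5: 15425 * 0.934 + 70824 * 0.368 = 14407 + 26063 = 40470
Net migration: Band 2 − 80 → 6039; Band 4 + 340 → 37802
→ [15861, 6039, 6258, 37802, 40470]
Total after period 4: 15861 + 6039 + 6258 + 37802 + 40470 = 106430

106430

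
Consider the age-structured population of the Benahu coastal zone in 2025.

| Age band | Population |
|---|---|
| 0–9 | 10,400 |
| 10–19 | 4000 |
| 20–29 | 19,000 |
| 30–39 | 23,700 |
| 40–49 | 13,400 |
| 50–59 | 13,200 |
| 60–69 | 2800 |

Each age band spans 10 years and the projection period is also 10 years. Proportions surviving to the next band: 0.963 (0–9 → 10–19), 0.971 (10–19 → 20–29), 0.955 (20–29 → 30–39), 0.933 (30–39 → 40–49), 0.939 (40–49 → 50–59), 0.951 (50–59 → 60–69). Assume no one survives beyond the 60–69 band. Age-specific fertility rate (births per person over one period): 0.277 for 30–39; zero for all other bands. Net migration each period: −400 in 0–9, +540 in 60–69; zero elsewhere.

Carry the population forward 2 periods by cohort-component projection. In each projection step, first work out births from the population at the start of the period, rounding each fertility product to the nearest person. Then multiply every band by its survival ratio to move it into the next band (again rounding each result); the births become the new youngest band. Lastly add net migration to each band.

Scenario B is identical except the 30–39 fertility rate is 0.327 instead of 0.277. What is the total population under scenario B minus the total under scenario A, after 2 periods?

2048

Period 1:
Births: 23700 × 0.277 = 6565
10–19: 10400 × 0.963 = 10015
20–29: 4000 × 0.971 = 3884
30–39: 19000 × 0.955 = 18145
40–49: 23700 × 0.933 = 22112
50–59: 13400 × 0.939 = 12583
60–69: 13200 × 0.951 = 12553
Net migration: 0–9 − 400 → 6165; 60–69 + 540 → 13093
Giving 6165 / 10015 / 3884 / 18145 / 22112 / 12583 / 13093.
Period 2:
Births: 18145 × 0.277 = 5026
10–19: 6165 × 0.963 = 5937
20–29: 10015 × 0.971 = 9725
30–39: 3884 × 0.955 = 3709
40–49: 18145 × 0.933 = 16929
50–59: 22112 × 0.939 = 20763
60–69: 12583 × 0.951 = 11966
Net migration: 0–9 − 400 → 4626; 60–69 + 540 → 12506
Giving 4626 / 5937 / 9725 / 3709 / 16929 / 20763 / 12506.
Scenario A total after 2 periods: 74195
Scenario B projection —
Period 1:
Births: 23700 × 0.327 = 7750
10–19: 10400 × 0.963 = 10015
20–29: 4000 × 0.971 = 3884
30–39: 19000 × 0.955 = 18145
40–49: 23700 × 0.933 = 22112
50–59: 13400 × 0.939 = 12583
60–69: 13200 × 0.951 = 12553
Net migration: 0–9 − 400 → 7350; 60–69 + 540 → 13093
Giving 7350 / 10015 / 3884 / 18145 / 22112 / 12583 / 13093.
Period 2:
Births: 18145 × 0.327 = 5933
10–19: 7350 × 0.963 = 7078
20–29: 10015 × 0.971 = 9725
30–39: 3884 × 0.955 = 3709
40–49: 18145 × 0.933 = 16929
50–59: 22112 × 0.939 = 20763
60–69: 12583 × 0.951 = 11966
Net migration: 0–9 − 400 → 5533; 60–69 + 540 → 12506
Giving 5533 / 7078 / 9725 / 3709 / 16929 / 20763 / 12506.
Scenario B total after 2 periods: 76243
Difference B − A = 76243 − 74195 = 2048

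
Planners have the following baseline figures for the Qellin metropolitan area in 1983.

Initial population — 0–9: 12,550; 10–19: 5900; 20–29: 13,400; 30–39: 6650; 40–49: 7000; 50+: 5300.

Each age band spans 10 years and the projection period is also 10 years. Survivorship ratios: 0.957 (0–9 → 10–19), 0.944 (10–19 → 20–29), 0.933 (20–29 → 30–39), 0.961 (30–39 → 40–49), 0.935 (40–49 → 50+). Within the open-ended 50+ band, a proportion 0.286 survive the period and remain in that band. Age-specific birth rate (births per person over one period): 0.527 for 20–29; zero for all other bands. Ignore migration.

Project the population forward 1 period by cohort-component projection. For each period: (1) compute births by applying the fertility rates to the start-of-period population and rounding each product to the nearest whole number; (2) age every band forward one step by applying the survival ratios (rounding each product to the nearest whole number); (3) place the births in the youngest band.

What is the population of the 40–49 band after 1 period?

Call the bands 1 to 6, youngest first.
Period 1:
Births: 13400 * 0.527 = 7062
Band 2: 12550 * 0.957 = 12010
Band 3: 5900 * 0.944 = 5570
Band 4: 13400 * 0.933 = 12502
Band 5: 6650 * 0.961 = 6391
Band 6: 7000 * 0.935 + 5300 * 0.286 = 6545 + 1516 = 8061
End of period: [7062, 12010, 5570, 12502, 6391, 8061]

6391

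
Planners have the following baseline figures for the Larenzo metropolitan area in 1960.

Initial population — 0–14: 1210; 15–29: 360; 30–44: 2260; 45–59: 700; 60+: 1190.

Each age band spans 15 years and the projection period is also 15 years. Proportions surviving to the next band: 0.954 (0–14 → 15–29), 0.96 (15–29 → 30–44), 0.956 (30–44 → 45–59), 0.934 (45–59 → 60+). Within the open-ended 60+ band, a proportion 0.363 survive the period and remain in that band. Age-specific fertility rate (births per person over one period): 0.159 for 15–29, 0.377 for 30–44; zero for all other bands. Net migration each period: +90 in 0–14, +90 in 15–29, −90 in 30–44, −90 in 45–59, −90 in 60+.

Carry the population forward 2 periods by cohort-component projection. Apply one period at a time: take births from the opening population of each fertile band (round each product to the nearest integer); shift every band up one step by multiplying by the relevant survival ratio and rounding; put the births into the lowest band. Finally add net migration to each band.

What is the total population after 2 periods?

4893

— Period 1 —
Births: 360 × 0.159 = 57, 2260 × 0.377 = 852 — total 909
15–29: 1210 × 0.954 = 1154
30–44: 360 × 0.96 = 346
45–59: 2260 × 0.956 = 2161
60+: 700 × 0.934 + 1190 × 0.363 = 654 + 432 = 1086
Net migration: 0–14 + 90 → 999; 15–29 + 90 → 1244; 30–44 − 90 → 256; 45–59 − 90 → 2071; 60+ − 90 → 996
Giving 999 / 1244 / 256 / 2071 / 996.
— Period 2 —
Births: 1244 × 0.159 = 198, 256 × 0.377 = 97 — total 295
15–29: 999 × 0.954 = 953
30–44: 1244 × 0.96 = 1194
45–59: 256 × 0.956 = 245
60+: 2071 × 0.934 + 996 × 0.363 = 1934 + 362 = 2296
Net migration: 0–14 + 90 → 385; 15–29 + 90 → 1043; 30–44 − 90 → 1104; 45–59 − 90 → 155; 60+ − 90 → 2206
Giving 385 / 1043 / 1104 / 155 / 2206.
Total after period 2: 385 + 1043 + 1104 + 155 + 2206 = 4893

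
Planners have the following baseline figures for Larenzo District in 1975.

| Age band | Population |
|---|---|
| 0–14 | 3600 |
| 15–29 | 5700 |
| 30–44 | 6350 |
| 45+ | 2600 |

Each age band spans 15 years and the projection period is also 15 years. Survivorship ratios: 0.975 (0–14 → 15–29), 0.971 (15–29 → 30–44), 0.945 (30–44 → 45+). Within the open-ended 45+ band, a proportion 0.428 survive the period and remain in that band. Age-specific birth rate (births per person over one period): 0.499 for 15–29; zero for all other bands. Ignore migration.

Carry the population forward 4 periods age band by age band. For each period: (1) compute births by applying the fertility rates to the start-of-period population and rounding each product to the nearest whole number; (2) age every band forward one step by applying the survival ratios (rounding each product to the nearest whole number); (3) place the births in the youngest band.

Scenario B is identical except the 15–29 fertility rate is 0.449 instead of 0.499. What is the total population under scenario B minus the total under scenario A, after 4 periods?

-839

Let band 1 be 0–14 through band 4 = 45+.
— Period 1 —
Births: 5700 * 0.499 = 2844
Band 2: 3600 * 0.975 = 3510
Band 3: 5700 * 0.971 = 5535
Band 4: 6350 * 0.945 + 2600 * 0.428 = 6001 + 1113 = 7114
End of period: [2844, 3510, 5535, 7114]
— Period 2 —
Births: 3510 * 0.499 = 1751
Band 2: 2844 * 0.975 = 2773
Band 3: 3510 * 0.971 = 3408
Band 4: 5535 * 0.945 + 7114 * 0.428 = 5231 + 3045 = 8276
End of period: [1751, 2773, 3408, 8276]
— Period 3 —
Births: 2773 * 0.499 = 1384
Band 2: 1751 * 0.975 = 1707
Band 3: 2773 * 0.971 = 2693
Band 4: 3408 * 0.945 + 8276 * 0.428 = 3221 + 3542 = 6763
End of period: [1384, 1707, 2693, 6763]
— Period 4 —
Births: 1707 * 0.499 = 852
Band 2: 1384 * 0.975 = 1349
Band 3: 1707 * 0.971 = 1657
Band 4: 2693 * 0.945 + 6763 * 0.428 = 2545 + 2895 = 5440
End of period: [852, 1349, 1657, 5440]
Scenario A total after 4 periods: 9298
Scenario B projection —
— Period 1 —
Births: 5700 * 0.449 = 2559
Band 2: 3600 * 0.975 = 3510
Band 3: 5700 * 0.971 = 5535
Band 4: 6350 * 0.945 + 2600 * 0.428 = 6001 + 1113 = 7114
End of period: [2559, 3510, 5535, 7114]
— Period 2 —
Births: 3510 * 0.449 = 1576
Band 2: 2559 * 0.975 = 2495
Band 3: 3510 * 0.971 = 3408
Band 4: 5535 * 0.945 + 7114 * 0.428 = 5231 + 3045 = 8276
End of period: [1576, 2495, 3408, 8276]
— Period 3 —
Births: 2495 * 0.449 = 1120
Band 2: 1576 * 0.975 = 1537
Band 3: 2495 * 0.971 = 2423
Band 4: 3408 * 0.945 + 8276 * 0.428 = 3221 + 3542 = 6763
End of period: [1120, 1537, 2423, 6763]
— Period 4 —
Births: 1537 * 0.449 = 690
Band 2: 1120 * 0.975 = 1092
Band 3: 1537 * 0.971 = 1492
Band 4: 2423 * 0.945 + 6763 * 0.428 = 2290 + 2895 = 5185
End of period: [690, 1092, 1492, 5185]
Scenario B total after 4 periods: 8459
Difference B − A = 8459 − 9298 = -839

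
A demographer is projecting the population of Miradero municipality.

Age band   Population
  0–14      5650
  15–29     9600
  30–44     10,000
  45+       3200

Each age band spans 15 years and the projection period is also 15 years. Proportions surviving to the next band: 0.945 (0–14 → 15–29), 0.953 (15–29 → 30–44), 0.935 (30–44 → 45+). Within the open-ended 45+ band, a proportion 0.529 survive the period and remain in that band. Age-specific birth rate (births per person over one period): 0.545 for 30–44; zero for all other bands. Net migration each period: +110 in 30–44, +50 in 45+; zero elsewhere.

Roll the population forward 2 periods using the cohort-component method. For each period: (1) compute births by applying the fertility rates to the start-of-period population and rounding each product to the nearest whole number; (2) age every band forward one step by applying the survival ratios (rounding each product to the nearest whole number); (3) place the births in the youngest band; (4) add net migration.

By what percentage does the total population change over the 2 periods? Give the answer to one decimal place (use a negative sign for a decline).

Numbering the groups 1..4 from youngest to oldest:
Period 1:
Births: 10000 * 0.545 = 5450
Group 2: 5650 * 0.945 = 5339
Group 3: 9600 * 0.953 = 9149
Group 4: 10000 * 0.935 + 3200 * 0.529 = 9350 + 1693 = 11043
Net migration: Group 3 + 110 → 9259; Group 4 + 50 → 11093
Giving 5450 / 5339 / 9259 / 11093.
Period 2:
Births: 9259 * 0.545 = 5046
Group 2: 5450 * 0.945 = 5150
Group 3: 5339 * 0.953 = 5088
Group 4: 9259 * 0.935 + 11093 * 0.529 = 8657 + 5868 = 14525
Net migration: Group 3 + 110 → 5198; Group 4 + 50 → 14575
Giving 5046 / 5150 / 5198 / 14575.
Total: 28450 → 29969; change = 1519; percentage change = 5.3%

5.3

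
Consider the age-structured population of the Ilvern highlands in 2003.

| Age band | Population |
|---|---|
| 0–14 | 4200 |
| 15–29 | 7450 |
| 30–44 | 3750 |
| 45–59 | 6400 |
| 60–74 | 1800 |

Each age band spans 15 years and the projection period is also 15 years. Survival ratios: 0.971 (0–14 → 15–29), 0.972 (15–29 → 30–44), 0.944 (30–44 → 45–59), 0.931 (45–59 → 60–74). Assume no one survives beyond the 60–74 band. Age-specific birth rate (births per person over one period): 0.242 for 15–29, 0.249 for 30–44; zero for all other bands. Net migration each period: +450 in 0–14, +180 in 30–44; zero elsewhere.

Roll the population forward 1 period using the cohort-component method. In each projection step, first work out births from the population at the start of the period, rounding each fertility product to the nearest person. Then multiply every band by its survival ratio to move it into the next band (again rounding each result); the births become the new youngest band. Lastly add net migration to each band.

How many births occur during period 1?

2737

— Period 1 —
Births: 7450 * 0.242 = 1803, 3750 * 0.249 = 934 → 2737
15–29: 4200 * 0.971 = 4078
30–44: 7450 * 0.972 = 7241
45–59: 3750 * 0.944 = 3540
60–74: 6400 * 0.931 = 5958
Net migration: 0–14 + 450 → 3187; 30–44 + 180 → 7421
→ [3187, 4078, 7421, 3540, 5958]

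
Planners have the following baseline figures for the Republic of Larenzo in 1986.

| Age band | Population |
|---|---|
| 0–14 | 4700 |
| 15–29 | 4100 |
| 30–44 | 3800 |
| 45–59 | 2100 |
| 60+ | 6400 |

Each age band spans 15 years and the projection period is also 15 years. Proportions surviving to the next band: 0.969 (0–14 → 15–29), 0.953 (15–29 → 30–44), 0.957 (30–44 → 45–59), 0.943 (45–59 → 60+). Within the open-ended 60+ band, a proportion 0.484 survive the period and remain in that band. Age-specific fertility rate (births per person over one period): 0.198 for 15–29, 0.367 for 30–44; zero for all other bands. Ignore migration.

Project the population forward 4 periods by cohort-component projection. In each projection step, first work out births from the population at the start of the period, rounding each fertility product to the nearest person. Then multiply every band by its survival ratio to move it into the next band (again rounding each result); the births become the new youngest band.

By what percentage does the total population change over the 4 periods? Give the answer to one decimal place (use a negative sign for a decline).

-32.4

Period 1.
Births: 4100 * 0.198 = 812  |  3800 * 0.367 = 1395 — total 2207
15–29: 4700 * 0.969 = 4554
30–44: 4100 * 0.953 = 3907
45–59: 3800 * 0.957 = 3637
60+: 2100 * 0.943 + 6400 * 0.484 = 1980 + 3098 = 5078
Giving 2207 / 4554 / 3907 / 3637 / 5078.
Period 2.
Births: 4554 * 0.198 = 902  |  3907 * 0.367 = 1434 — total 2336
15–29: 2207 * 0.969 = 2139
30–44: 4554 * 0.953 = 4340
45–59: 3907 * 0.957 = 3739
60+: 3637 * 0.943 + 5078 * 0.484 = 3430 + 2458 = 5888
Giving 2336 / 2139 / 4340 / 3739 / 5888.
Period 3.
Births: 2139 * 0.198 = 424  |  4340 * 0.367 = 1593 — total 2017
15–29: 2336 * 0.969 = 2264
30–44: 2139 * 0.953 = 2038
45–59: 4340 * 0.957 = 4153
60+: 3739 * 0.943 + 5888 * 0.484 = 3526 + 2850 = 6376
Giving 2017 / 2264 / 2038 / 4153 / 6376.
Period 4.
Births: 2264 * 0.198 = 448  |  2038 * 0.367 = 748 — total 1196
15–29: 2017 * 0.969 = 1954
30–44: 2264 * 0.953 = 2158
45–59: 2038 * 0.957 = 1950
60+: 4153 * 0.943 + 6376 * 0.484 = 3916 + 3086 = 7002
Giving 1196 / 1954 / 2158 / 1950 / 7002.
Total: 21100 → 14260; change = -6840; percentage change = -32.4%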